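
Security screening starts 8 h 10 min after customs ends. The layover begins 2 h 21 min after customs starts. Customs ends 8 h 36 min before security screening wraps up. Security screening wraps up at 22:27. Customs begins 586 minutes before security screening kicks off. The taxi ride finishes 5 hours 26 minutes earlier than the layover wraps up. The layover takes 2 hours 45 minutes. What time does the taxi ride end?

Customs ends at 22:27 − 516 min = 13:51.
Security screening starts at 13:51 + 490 min = 22:01.
Customs starts at 22:01 − 586 min = 12:15.
The layover starts at 12:15 + 141 min = 14:36.
The layover ends at 14:36 + 165 min = 17:21.
The taxi ride ends at 17:21 − 326 min = 11:55.

11:55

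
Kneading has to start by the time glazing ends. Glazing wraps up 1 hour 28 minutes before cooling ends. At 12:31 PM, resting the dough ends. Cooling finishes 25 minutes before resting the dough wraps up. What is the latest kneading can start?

10:38 AM

Cooling ends at 12:31 PM − 25 min = 12:06 PM.
Glazing ends at 12:06 PM − 88 min = 10:38 AM.
Kneading is bounded by glazing, so the latest it can start is 10:38 AM.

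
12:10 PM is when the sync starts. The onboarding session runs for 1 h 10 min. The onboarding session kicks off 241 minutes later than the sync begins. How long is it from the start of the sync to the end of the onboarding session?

5 h 11 min

The onboarding session starts at 12:10 PM + 241 min = 4:11 PM.
The onboarding session ends at 4:11 PM + 70 min = 5:21 PM.
From 12:10 PM to 5:21 PM is 5 h 11 min.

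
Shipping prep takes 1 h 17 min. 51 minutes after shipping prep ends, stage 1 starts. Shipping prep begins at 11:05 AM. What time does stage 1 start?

1:13 PM

Shipping prep ends at 11:05 AM + 77 min = 12:22 PM.
Stage 1 starts at 12:22 PM + 51 min = 1:13 PM.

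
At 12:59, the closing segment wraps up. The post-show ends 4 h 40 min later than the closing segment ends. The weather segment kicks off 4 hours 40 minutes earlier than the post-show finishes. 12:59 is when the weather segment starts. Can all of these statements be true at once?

The post-show ends at 12:59 + 280 min = 17:39.
The weather segment starts at 17:39 − 280 min = 12:59.
That matches the stated 12:59, so the schedule is consistent.

Yes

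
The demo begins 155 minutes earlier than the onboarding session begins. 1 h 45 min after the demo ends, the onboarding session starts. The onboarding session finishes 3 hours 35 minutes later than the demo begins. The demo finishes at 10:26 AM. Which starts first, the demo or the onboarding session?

the demo

The onboarding session starts at 10:26 AM + 105 min = 12:11 PM.
The demo starts at 12:11 PM − 155 min = 9:36 AM.
The demo starts at 9:36 AM and the onboarding session starts at 12:11 PM, so the demo is first.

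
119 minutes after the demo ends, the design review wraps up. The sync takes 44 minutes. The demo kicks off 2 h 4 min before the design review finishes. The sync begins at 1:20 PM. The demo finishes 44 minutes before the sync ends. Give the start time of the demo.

The sync ends at 1:20 PM + 44 min = 2:04 PM.
The demo ends at 2:04 PM − 44 min = 1:20 PM.
The design review ends at 1:20 PM + 119 min = 3:19 PM.
The demo starts at 3:19 PM − 124 min = 1:15 PM.

1:15 PM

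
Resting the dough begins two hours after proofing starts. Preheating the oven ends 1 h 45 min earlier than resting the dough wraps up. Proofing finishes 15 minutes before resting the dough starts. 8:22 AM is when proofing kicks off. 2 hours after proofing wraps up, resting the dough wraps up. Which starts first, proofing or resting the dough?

proofing

Resting the dough starts at 8:22 AM + 120 min = 10:22 AM.
Proofing starts at 8:22 AM and resting the dough starts at 10:22 AM, so proofing is first.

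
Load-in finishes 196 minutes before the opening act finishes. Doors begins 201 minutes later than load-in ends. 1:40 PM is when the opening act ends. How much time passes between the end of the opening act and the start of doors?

5 minutes

Load-in ends at 1:40 PM − 196 min = 10:24 AM.
Doors starts at 10:24 AM + 201 min = 1:45 PM.
From 1:40 PM to 1:45 PM is 5 minutes.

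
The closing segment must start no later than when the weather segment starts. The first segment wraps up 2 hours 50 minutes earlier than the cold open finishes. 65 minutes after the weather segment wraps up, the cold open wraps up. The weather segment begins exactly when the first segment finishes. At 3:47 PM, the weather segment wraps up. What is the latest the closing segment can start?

The cold open ends at 3:47 PM + 65 min = 4:52 PM.
The first segment ends at 4:52 PM − 170 min = 2:02 PM.
So the weather segment starts at 2:02 PM.
The closing segment is bounded by the weather segment, so the latest it can start is 2:02 PM.

2:02 PM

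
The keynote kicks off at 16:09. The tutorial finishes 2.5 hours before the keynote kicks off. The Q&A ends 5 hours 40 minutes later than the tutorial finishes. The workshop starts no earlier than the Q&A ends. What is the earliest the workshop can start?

The tutorial ends at 16:09 − 150 min = 13:39.
The Q&A ends at 13:39 + 340 min = 19:19.
The workshop is bounded by the Q&A, so the earliest it can start is 19:19.

19:19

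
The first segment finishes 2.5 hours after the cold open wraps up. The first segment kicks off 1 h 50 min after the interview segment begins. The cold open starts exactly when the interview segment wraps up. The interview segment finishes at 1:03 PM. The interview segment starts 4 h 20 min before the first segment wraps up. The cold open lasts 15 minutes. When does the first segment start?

The cold open starts at 1:03 PM.
The cold open ends at 1:03 PM + 15 min = 1:18 PM.
The first segment ends at 1:18 PM + 150 min = 3:48 PM.
The interview segment starts at 3:48 PM − 260 min = 11:28 AM.
The first segment starts at 11:28 AM + 110 min = 1:18 PM.

1:18 PM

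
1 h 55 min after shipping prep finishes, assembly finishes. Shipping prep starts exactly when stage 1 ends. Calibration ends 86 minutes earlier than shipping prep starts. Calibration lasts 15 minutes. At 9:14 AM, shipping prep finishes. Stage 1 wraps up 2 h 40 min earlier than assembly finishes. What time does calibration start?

6:48 AM

Assembly ends at 9:14 AM + 115 min = 11:09 AM.
Stage 1 ends at 11:09 AM − 160 min = 8:29 AM.
So shipping prep starts at 8:29 AM.
Calibration ends at 8:29 AM − 86 min = 7:03 AM.
Calibration starts at 7:03 AM − 15 min = 6:48 AM.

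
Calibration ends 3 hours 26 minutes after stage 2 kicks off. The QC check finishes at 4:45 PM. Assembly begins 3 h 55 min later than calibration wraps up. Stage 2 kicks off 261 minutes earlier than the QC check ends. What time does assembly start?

7:45 PM

Stage 2 starts at 4:45 PM − 261 min = 12:24 PM.
Calibration ends at 12:24 PM + 206 min = 3:50 PM.
Assembly starts at 3:50 PM + 235 min = 7:45 PM.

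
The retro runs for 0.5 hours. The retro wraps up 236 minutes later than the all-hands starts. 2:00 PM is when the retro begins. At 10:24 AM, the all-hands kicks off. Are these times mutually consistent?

The retro ends at 10:24 AM + 236 min = 2:20 PM.
The retro starts at 2:20 PM − 30 min = 1:50 PM.
But the retro is also said to start at 2:00 PM — a 10-minute conflict.

No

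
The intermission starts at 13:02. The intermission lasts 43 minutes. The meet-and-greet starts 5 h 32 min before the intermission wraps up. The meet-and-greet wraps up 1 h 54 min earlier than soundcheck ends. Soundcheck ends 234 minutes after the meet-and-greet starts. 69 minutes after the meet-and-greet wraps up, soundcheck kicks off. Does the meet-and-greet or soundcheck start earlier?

The intermission ends at 13:02 + 43 min = 13:45.
The meet-and-greet starts at 13:45 − 332 min = 08:13.
Soundcheck ends at 08:13 + 234 min = 12:07.
The meet-and-greet ends at 12:07 − 114 min = 10:13.
Soundcheck starts at 10:13 + 69 min = 11:22.
The meet-and-greet starts at 08:13 and soundcheck starts at 11:22, so the meet-and-greet is first.

the meet-and-greet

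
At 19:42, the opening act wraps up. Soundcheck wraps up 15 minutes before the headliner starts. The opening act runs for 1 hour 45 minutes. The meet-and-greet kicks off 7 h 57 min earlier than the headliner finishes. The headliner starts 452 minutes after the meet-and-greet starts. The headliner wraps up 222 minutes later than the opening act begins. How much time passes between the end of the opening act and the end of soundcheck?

1 h 17 min

The opening act starts at 19:42 − 105 min = 17:57.
The headliner ends at 17:57 + 222 min = 21:39.
The meet-and-greet starts at 21:39 − 477 min = 13:42.
The headliner starts at 13:42 + 452 min = 21:14.
Soundcheck ends at 21:14 − 15 min = 20:59.
From 19:42 to 20:59 is 1 h 17 min.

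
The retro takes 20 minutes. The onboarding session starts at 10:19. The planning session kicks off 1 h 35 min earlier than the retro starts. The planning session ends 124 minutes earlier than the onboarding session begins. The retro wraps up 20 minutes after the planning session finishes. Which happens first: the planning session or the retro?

the planning session

The planning session ends at 10:19 − 124 min = 08:15.
The retro ends at 08:15 + 20 min = 08:35.
The retro starts at 08:35 − 20 min = 08:15.
The planning session starts at 08:15 − 95 min = 06:40.
The planning session starts at 06:40 and the retro starts at 08:15, so the planning session is first.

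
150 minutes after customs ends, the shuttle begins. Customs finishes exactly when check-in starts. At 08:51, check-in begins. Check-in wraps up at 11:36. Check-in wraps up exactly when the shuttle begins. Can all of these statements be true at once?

No

Customs ends at 08:51.
The shuttle starts at 08:51 + 150 min = 11:21.
So check-in ends at 11:21.
But check-in is also said to end at 11:36 — a 15-minute conflict.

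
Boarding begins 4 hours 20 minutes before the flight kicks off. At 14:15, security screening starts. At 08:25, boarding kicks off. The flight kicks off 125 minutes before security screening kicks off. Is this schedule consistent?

No

The flight starts at 14:15 − 125 min = 12:10.
Boarding starts at 12:10 − 260 min = 07:50.
But boarding is also said to start at 08:25 — a 35-minute conflict.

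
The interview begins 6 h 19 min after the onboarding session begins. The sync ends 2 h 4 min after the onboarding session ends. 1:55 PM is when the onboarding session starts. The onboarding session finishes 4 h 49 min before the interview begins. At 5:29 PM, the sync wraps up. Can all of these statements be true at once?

The interview starts at 1:55 PM + 379 min = 8:14 PM.
The onboarding session ends at 8:14 PM − 289 min = 3:25 PM.
The sync ends at 3:25 PM + 124 min = 5:29 PM.
That matches the stated 5:29 PM, so the schedule is consistent.

Yes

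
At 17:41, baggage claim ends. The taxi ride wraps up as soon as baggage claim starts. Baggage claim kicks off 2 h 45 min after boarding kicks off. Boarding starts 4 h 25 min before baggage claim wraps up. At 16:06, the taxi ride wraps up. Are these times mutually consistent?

No

Boarding starts at 17:41 − 265 min = 13:16.
Baggage claim starts at 13:16 + 165 min = 16:01.
So the taxi ride ends at 16:01.
But the taxi ride is also said to end at 16:06 — a 5-minute conflict.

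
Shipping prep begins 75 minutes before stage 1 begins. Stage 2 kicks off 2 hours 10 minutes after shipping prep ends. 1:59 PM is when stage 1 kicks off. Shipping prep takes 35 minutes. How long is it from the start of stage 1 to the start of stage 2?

Shipping prep starts at 1:59 PM − 75 min = 12:44 PM.
Shipping prep ends at 12:44 PM + 35 min = 1:19 PM.
Stage 2 starts at 1:19 PM + 130 min = 3:29 PM.
From 1:59 PM to 3:29 PM is 1 hour 30 minutes.

1 hour 30 minutes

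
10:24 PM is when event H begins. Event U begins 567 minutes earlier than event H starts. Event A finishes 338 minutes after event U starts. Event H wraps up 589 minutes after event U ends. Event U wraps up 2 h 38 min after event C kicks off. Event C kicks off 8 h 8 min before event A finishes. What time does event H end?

10:54 PM

Event U starts at 10:24 PM − 567 min = 12:57 PM.
Event A ends at 12:57 PM + 338 min = 6:35 PM.
Event C starts at 6:35 PM − 488 min = 10:27 AM.
Event U ends at 10:27 AM + 158 min = 1:05 PM.
Event H ends at 1:05 PM + 589 min = 10:54 PM.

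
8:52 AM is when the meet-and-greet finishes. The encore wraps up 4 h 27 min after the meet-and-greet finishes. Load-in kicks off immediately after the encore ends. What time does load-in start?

1:19 PM

The encore ends at 8:52 AM + 267 min = 1:19 PM.
So load-in starts at 1:19 PM.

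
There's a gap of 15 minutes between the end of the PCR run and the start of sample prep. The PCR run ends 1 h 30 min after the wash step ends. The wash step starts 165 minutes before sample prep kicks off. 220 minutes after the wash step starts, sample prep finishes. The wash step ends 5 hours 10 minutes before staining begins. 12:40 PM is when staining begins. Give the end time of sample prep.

The wash step ends at 12:40 PM − 310 min = 7:30 AM.
The PCR run ends at 7:30 AM + 90 min = 9:00 AM.
Sample prep starts at 9:00 AM + 15 min = 9:15 AM.
The wash step starts at 9:15 AM − 165 min = 6:30 AM.
Sample prep ends at 6:30 AM + 220 min = 10:10 AM.

10:10 AM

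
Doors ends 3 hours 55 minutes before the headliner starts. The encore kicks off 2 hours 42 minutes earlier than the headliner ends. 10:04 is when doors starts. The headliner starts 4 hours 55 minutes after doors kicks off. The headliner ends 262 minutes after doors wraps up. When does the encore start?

The headliner starts at 10:04 + 295 min = 14:59.
Doors ends at 14:59 − 235 min = 11:04.
The headliner ends at 11:04 + 262 min = 15:26.
The encore starts at 15:26 − 162 min = 12:44.

12:44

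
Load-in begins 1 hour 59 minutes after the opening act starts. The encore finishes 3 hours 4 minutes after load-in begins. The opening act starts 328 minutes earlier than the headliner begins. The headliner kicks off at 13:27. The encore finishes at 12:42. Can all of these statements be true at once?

The opening act starts at 13:27 − 328 min = 07:59.
Load-in starts at 07:59 + 119 min = 09:58.
The encore ends at 09:58 + 184 min = 13:02.
But the encore is also said to end at 12:42 — a 20-minute conflict.

No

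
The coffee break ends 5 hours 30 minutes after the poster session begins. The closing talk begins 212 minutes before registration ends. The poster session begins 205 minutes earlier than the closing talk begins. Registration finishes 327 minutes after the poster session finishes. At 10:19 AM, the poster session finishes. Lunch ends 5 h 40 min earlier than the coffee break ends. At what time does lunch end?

8:39 AM

Registration ends at 10:19 AM + 327 min = 3:46 PM.
The closing talk starts at 3:46 PM − 212 min = 12:14 PM.
The poster session starts at 12:14 PM − 205 min = 8:49 AM.
The coffee break ends at 8:49 AM + 330 min = 2:19 PM.
Lunch ends at 2:19 PM − 340 min = 8:39 AM.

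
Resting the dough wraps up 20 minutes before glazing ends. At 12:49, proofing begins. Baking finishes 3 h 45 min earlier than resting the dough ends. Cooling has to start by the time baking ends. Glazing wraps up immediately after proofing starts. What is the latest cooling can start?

Glazing ends at 12:49.
Resting the dough ends at 12:49 − 20 min = 12:29.
Baking ends at 12:29 − 225 min = 08:44.
Cooling is bounded by baking, so the latest it can start is 08:44.

08:44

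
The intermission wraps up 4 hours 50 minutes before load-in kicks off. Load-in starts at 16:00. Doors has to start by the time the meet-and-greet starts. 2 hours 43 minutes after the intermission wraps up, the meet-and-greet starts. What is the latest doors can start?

The intermission ends at 16:00 − 290 min = 11:10.
The meet-and-greet starts at 11:10 + 163 min = 13:53.
Doors is bounded by the meet-and-greet, so the latest it can start is 13:53.

13:53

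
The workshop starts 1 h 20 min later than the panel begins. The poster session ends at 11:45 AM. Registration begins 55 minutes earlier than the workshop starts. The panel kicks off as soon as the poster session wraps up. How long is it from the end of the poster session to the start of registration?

The panel starts at 11:45 AM.
The workshop starts at 11:45 AM + 80 min = 1:05 PM.
Registration starts at 1:05 PM − 55 min = 12:10 PM.
From 11:45 AM to 12:10 PM is 25 minutes.

25 minutes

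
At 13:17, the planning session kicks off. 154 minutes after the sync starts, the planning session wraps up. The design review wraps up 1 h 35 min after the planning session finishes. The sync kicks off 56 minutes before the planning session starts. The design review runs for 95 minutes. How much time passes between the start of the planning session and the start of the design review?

1 h 38 min

The sync starts at 13:17 − 56 min = 12:21.
The planning session ends at 12:21 + 154 min = 14:55.
The design review ends at 14:55 + 95 min = 16:30.
The design review starts at 16:30 − 95 min = 14:55.
From 13:17 to 14:55 is 1 h 38 min.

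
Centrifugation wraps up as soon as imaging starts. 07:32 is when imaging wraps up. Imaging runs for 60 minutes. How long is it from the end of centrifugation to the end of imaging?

Imaging starts at 07:32 − 60 min = 06:32.
So centrifugation ends at 06:32.
From 06:32 to 07:32 is 1 hour.

1 hour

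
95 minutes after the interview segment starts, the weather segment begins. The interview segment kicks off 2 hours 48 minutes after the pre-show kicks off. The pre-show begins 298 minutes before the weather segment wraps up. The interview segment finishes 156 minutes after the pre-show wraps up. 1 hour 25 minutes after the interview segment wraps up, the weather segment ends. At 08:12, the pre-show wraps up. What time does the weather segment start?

11:38

The interview segment ends at 08:12 + 156 min = 10:48.
The weather segment ends at 10:48 + 85 min = 12:13.
The pre-show starts at 12:13 − 298 min = 07:15.
The interview segment starts at 07:15 + 168 min = 10:03.
The weather segment starts at 10:03 + 95 min = 11:38.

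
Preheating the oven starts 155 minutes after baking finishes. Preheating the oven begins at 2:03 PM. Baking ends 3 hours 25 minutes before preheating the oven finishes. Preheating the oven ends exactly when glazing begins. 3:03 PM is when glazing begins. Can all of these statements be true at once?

No

Preheating the oven ends at 3:03 PM.
Baking ends at 3:03 PM − 205 min = 11:38 AM.
Preheating the oven starts at 11:38 AM + 155 min = 2:13 PM.
But preheating the oven is also said to start at 2:03 PM — a 10-minute conflict.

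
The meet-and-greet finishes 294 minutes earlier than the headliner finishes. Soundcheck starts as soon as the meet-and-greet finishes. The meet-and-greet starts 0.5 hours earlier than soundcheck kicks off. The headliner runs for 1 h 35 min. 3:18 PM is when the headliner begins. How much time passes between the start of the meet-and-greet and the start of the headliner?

The headliner ends at 3:18 PM + 95 min = 4:53 PM.
The meet-and-greet ends at 4:53 PM − 294 min = 11:59 AM.
So soundcheck starts at 11:59 AM.
The meet-and-greet starts at 11:59 AM − 30 min = 11:29 AM.
From 11:29 AM to 3:18 PM is 3 hours 49 minutes.

3 hours 49 minutes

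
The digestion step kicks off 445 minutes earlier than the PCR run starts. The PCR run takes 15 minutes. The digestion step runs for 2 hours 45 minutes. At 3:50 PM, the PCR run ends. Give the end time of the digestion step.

10:55 AM

The PCR run starts at 3:50 PM − 15 min = 3:35 PM.
The digestion step starts at 3:35 PM − 445 min = 8:10 AM.
The digestion step ends at 8:10 AM + 165 min = 10:55 AM.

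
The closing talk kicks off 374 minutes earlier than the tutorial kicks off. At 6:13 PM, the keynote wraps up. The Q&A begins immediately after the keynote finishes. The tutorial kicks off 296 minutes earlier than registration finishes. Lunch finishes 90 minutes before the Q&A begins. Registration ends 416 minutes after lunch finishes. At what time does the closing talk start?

12:29 PM

The Q&A starts at 6:13 PM.
Lunch ends at 6:13 PM − 90 min = 4:43 PM.
Registration ends at 4:43 PM + 416 min = 11:39 PM.
The tutorial starts at 11:39 PM − 296 min = 6:43 PM.
The closing talk starts at 6:43 PM − 374 min = 12:29 PM.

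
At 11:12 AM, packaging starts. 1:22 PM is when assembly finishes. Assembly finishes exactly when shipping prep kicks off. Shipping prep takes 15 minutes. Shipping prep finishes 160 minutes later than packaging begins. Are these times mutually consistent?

No

Shipping prep ends at 11:12 AM + 160 min = 1:52 PM.
Shipping prep starts at 1:52 PM − 15 min = 1:37 PM.
So assembly ends at 1:37 PM.
But assembly is also said to end at 1:22 PM — a 15-minute conflict.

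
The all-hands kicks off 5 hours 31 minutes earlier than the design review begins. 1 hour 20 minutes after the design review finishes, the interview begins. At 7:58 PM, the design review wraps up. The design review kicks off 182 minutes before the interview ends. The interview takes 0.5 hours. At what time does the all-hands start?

1:15 PM

The interview starts at 7:58 PM + 80 min = 9:18 PM.
The interview ends at 9:18 PM + 30 min = 9:48 PM.
The design review starts at 9:48 PM − 182 min = 6:46 PM.
The all-hands starts at 6:46 PM − 331 min = 1:15 PM.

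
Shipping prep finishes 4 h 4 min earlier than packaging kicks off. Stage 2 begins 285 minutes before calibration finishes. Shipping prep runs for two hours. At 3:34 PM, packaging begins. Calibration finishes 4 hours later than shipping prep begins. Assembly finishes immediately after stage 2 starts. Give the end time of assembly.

Shipping prep ends at 3:34 PM − 244 min = 11:30 AM.
Shipping prep starts at 11:30 AM − 120 min = 9:30 AM.
Calibration ends at 9:30 AM + 240 min = 1:30 PM.
Stage 2 starts at 1:30 PM − 285 min = 8:45 AM.
So assembly ends at 8:45 AM.

8:45 AM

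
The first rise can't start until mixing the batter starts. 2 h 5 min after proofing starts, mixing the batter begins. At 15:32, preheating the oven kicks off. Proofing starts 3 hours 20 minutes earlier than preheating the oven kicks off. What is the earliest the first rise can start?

Proofing starts at 15:32 − 200 min = 12:12.
Mixing the batter starts at 12:12 + 125 min = 14:17.
The first rise is bounded by mixing the batter, so the earliest it can start is 14:17.

14:17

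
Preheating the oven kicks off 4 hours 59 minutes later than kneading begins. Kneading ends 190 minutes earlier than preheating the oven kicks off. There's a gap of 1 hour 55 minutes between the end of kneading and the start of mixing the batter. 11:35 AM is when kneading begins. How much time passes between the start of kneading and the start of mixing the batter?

3 hours 44 minutes

Preheating the oven starts at 11:35 AM + 299 min = 4:34 PM.
Kneading ends at 4:34 PM − 190 min = 1:24 PM.
Mixing the batter starts at 1:24 PM + 115 min = 3:19 PM.
From 11:35 AM to 3:19 PM is 3 hours 44 minutes.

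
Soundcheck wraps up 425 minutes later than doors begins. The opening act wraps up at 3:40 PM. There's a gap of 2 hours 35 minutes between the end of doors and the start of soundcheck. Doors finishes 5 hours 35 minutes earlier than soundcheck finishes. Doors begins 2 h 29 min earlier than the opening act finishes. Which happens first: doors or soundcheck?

doors

Doors starts at 3:40 PM − 149 min = 1:11 PM.
Soundcheck ends at 1:11 PM + 425 min = 8:16 PM.
Doors ends at 8:16 PM − 335 min = 2:41 PM.
Soundcheck starts at 2:41 PM + 155 min = 5:16 PM.
Doors starts at 1:11 PM and soundcheck starts at 5:16 PM, so doors is first.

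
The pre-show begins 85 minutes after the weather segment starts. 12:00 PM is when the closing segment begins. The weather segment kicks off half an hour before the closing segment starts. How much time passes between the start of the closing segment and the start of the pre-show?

55 minutes

The weather segment starts at 12:00 PM − 30 min = 11:30 AM.
The pre-show starts at 11:30 AM + 85 min = 12:55 PM.
From 12:00 PM to 12:55 PM is 55 minutes.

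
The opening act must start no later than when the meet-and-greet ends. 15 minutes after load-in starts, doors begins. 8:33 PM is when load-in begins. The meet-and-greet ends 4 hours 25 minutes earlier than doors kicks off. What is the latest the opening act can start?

4:23 PM

Doors starts at 8:33 PM + 15 min = 8:48 PM.
The meet-and-greet ends at 8:48 PM − 265 min = 4:23 PM.
The opening act is bounded by the meet-and-greet, so the latest it can start is 4:23 PM.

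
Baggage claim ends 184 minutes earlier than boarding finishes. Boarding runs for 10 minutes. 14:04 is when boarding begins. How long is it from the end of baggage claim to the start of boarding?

Boarding ends at 14:04 + 10 min = 14:14.
Baggage claim ends at 14:14 − 184 min = 11:10.
From 11:10 to 14:04 is 174 minutes.

174 minutes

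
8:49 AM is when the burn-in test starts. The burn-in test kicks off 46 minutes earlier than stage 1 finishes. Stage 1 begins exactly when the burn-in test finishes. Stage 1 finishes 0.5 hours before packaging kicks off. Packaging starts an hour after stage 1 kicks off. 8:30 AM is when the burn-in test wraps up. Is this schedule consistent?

Stage 1 starts at 8:30 AM.
Packaging starts at 8:30 AM + 60 min = 9:30 AM.
Stage 1 ends at 9:30 AM − 30 min = 9:00 AM.
The burn-in test starts at 9:00 AM − 46 min = 8:14 AM.
But the burn-in test is also said to start at 8:49 AM — a 35-minute conflict.

No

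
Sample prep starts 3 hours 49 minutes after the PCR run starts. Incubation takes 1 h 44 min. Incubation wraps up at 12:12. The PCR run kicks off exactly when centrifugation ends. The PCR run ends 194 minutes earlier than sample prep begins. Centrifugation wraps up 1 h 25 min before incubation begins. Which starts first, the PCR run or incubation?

the PCR run

Incubation starts at 12:12 − 104 min = 10:28.
Centrifugation ends at 10:28 − 85 min = 09:03.
So the PCR run starts at 09:03.
The PCR run starts at 09:03 and incubation starts at 10:28, so the PCR run is first.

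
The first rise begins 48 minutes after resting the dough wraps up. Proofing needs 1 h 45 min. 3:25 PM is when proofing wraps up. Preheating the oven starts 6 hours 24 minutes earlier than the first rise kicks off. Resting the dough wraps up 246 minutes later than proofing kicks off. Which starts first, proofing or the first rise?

Proofing starts at 3:25 PM − 105 min = 1:40 PM.
Resting the dough ends at 1:40 PM + 246 min = 5:46 PM.
The first rise starts at 5:46 PM + 48 min = 6:34 PM.
Proofing starts at 1:40 PM and the first rise starts at 6:34 PM, so proofing is first.

proofing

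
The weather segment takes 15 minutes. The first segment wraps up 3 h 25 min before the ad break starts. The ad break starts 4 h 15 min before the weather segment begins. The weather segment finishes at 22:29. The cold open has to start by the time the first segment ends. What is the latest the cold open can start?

The weather segment starts at 22:29 − 15 min = 22:14.
The ad break starts at 22:14 − 255 min = 17:59.
The first segment ends at 17:59 − 205 min = 14:34.
The cold open is bounded by the first segment, so the latest it can start is 14:34.

14:34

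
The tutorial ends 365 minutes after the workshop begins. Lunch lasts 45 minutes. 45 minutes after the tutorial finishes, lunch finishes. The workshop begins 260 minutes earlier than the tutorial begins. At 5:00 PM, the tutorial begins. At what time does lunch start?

6:45 PM

The workshop starts at 5:00 PM − 260 min = 12:40 PM.
The tutorial ends at 12:40 PM + 365 min = 6:45 PM.
Lunch ends at 6:45 PM + 45 min = 7:30 PM.
Lunch starts at 7:30 PM − 45 min = 6:45 PM.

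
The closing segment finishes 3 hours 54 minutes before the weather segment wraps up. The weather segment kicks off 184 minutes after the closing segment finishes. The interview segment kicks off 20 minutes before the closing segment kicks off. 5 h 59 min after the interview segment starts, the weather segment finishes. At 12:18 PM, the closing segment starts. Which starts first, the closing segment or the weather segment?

the closing segment

The interview segment starts at 12:18 PM − 20 min = 11:58 AM.
The weather segment ends at 11:58 AM + 359 min = 5:57 PM.
The closing segment ends at 5:57 PM − 234 min = 2:03 PM.
The weather segment starts at 2:03 PM + 184 min = 5:07 PM.
The closing segment starts at 12:18 PM and the weather segment starts at 5:07 PM, so the closing segment is first.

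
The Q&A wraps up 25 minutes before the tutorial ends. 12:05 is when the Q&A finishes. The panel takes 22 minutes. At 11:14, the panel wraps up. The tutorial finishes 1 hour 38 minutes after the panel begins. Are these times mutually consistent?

The panel starts at 11:14 − 22 min = 10:52.
The tutorial ends at 10:52 + 98 min = 12:30.
The Q&A ends at 12:30 − 25 min = 12:05.
That matches the stated 12:05, so the schedule is consistent.

Yes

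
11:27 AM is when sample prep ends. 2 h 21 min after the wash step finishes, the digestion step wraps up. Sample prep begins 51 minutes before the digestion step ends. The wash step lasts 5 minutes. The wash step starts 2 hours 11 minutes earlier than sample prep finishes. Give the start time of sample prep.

10:51 AM

The wash step starts at 11:27 AM − 131 min = 9:16 AM.
The wash step ends at 9:16 AM + 5 min = 9:21 AM.
The digestion step ends at 9:21 AM + 141 min = 11:42 AM.
Sample prep starts at 11:42 AM − 51 min = 10:51 AM.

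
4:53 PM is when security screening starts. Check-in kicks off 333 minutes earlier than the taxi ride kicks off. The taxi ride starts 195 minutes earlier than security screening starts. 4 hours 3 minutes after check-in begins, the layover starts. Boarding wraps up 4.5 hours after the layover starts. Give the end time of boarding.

The taxi ride starts at 4:53 PM − 195 min = 1:38 PM.
Check-in starts at 1:38 PM − 333 min = 8:05 AM.
The layover starts at 8:05 AM + 243 min = 12:08 PM.
Boarding ends at 12:08 PM + 270 min = 4:38 PM.

4:38 PM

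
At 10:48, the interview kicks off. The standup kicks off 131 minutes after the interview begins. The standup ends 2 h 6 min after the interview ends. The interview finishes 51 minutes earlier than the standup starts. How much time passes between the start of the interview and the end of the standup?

The standup starts at 10:48 + 131 min = 12:59.
The interview ends at 12:59 − 51 min = 12:08.
The standup ends at 12:08 + 126 min = 14:14.
From 10:48 to 14:14 is 3 hours 26 minutes.

3 hours 26 minutes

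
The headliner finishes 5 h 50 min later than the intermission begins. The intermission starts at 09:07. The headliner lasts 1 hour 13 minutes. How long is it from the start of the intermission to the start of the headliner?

277 minutes

The headliner ends at 09:07 + 350 min = 14:57.
The headliner starts at 14:57 − 73 min = 13:44.
From 09:07 to 13:44 is 277 minutes.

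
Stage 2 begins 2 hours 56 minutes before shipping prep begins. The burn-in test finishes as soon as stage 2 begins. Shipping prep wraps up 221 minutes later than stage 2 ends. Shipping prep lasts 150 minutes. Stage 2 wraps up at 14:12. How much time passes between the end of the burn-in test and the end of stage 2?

1 h 45 min

Shipping prep ends at 14:12 + 221 min = 17:53.
Shipping prep starts at 17:53 − 150 min = 15:23.
Stage 2 starts at 15:23 − 176 min = 12:27.
So the burn-in test ends at 12:27.
From 12:27 to 14:12 is 1 h 45 min.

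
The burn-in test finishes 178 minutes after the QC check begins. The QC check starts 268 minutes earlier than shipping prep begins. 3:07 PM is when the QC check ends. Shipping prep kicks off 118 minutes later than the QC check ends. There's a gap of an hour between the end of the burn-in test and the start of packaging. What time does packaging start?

Shipping prep starts at 3:07 PM + 118 min = 5:05 PM.
The QC check starts at 5:05 PM − 268 min = 12:37 PM.
The burn-in test ends at 12:37 PM + 178 min = 3:35 PM.
Packaging starts at 3:35 PM + 60 min = 4:35 PM.

4:35 PM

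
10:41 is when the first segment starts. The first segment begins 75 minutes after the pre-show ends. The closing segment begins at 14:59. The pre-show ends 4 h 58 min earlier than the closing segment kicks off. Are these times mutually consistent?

The pre-show ends at 14:59 − 298 min = 10:01.
The first segment starts at 10:01 + 75 min = 11:16.
But the first segment is also said to start at 10:41 — a 35-minute conflict.

No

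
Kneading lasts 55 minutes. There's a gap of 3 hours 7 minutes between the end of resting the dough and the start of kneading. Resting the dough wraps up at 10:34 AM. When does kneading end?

2:36 PM

Kneading starts at 10:34 AM + 187 min = 1:41 PM.
Kneading ends at 1:41 PM + 55 min = 2:36 PM.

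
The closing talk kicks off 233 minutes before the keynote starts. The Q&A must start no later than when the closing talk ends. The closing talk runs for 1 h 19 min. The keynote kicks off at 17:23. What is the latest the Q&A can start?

The closing talk starts at 17:23 − 233 min = 13:30.
The closing talk ends at 13:30 + 79 min = 14:49.
The Q&A is bounded by the closing talk, so the latest it can start is 14:49.

14:49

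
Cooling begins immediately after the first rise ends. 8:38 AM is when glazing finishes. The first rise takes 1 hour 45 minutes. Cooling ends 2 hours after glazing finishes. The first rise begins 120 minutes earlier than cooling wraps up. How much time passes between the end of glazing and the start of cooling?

Cooling ends at 8:38 AM + 120 min = 10:38 AM.
The first rise starts at 10:38 AM − 120 min = 8:38 AM.
The first rise ends at 8:38 AM + 105 min = 10:23 AM.
So cooling starts at 10:23 AM.
From 8:38 AM to 10:23 AM is 105 minutes.

105 minutes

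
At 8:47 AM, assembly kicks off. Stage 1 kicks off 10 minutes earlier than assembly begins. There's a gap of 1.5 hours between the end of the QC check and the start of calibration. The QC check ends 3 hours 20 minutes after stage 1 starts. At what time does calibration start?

Stage 1 starts at 8:47 AM − 10 min = 8:37 AM.
The QC check ends at 8:37 AM + 200 min = 11:57 AM.
Calibration starts at 11:57 AM + 90 min = 1:27 PM.

1:27 PM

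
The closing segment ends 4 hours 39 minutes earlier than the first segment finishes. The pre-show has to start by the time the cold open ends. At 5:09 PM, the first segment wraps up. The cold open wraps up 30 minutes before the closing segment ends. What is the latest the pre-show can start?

The closing segment ends at 5:09 PM − 279 min = 12:30 PM.
The cold open ends at 12:30 PM − 30 min = 12:00 PM.
The pre-show is bounded by the cold open, so the latest it can start is 12:00 PM.

12:00 PM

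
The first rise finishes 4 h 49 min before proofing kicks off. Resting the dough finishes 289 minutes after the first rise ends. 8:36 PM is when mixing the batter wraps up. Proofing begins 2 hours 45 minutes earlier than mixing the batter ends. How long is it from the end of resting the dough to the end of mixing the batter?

Proofing starts at 8:36 PM − 165 min = 5:51 PM.
The first rise ends at 5:51 PM − 289 min = 1:02 PM.
Resting the dough ends at 1:02 PM + 289 min = 5:51 PM.
From 5:51 PM to 8:36 PM is 165 minutes.

165 minutes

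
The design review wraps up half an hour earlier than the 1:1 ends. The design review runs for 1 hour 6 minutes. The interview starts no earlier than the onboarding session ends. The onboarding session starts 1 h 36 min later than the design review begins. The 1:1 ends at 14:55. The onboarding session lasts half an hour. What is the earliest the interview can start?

The design review ends at 14:55 − 30 min = 14:25.
The design review starts at 14:25 − 66 min = 13:19.
The onboarding session starts at 13:19 + 96 min = 14:55.
The onboarding session ends at 14:55 + 30 min = 15:25.
The interview is bounded by the onboarding session, so the earliest it can start is 15:25.

15:25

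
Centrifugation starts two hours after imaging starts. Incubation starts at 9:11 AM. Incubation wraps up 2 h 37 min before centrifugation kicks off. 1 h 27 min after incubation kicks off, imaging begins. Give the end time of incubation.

Imaging starts at 9:11 AM + 87 min = 10:38 AM.
Centrifugation starts at 10:38 AM + 120 min = 12:38 PM.
Incubation ends at 12:38 PM − 157 min = 10:01 AM.

10:01 AM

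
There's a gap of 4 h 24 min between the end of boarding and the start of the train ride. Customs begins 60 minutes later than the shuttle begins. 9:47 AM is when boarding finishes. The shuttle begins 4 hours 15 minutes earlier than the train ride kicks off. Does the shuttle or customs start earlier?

the shuttle

The train ride starts at 9:47 AM + 264 min = 2:11 PM.
The shuttle starts at 2:11 PM − 255 min = 9:56 AM.
Customs starts at 9:56 AM + 60 min = 10:56 AM.
The shuttle starts at 9:56 AM and customs starts at 10:56 AM, so the shuttle is first.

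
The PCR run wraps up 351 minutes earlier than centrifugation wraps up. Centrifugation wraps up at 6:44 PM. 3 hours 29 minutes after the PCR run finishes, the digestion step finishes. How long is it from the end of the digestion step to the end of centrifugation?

The PCR run ends at 6:44 PM − 351 min = 12:53 PM.
The digestion step ends at 12:53 PM + 209 min = 4:22 PM.
From 4:22 PM to 6:44 PM is 2 hours 22 minutes.

2 hours 22 minutes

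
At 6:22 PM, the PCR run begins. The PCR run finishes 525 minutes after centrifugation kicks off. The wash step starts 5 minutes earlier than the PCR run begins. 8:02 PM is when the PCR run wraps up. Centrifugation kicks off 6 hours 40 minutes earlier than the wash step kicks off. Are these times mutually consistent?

No

The wash step starts at 6:22 PM − 5 min = 6:17 PM.
Centrifugation starts at 6:17 PM − 400 min = 11:37 AM.
The PCR run ends at 11:37 AM + 525 min = 8:22 PM.
But the PCR run is also said to end at 8:02 PM — a 20-minute conflict.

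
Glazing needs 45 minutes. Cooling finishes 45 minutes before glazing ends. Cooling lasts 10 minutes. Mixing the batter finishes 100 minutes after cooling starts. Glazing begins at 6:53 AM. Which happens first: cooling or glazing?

cooling

Glazing ends at 6:53 AM + 45 min = 7:38 AM.
Cooling ends at 7:38 AM − 45 min = 6:53 AM.
Cooling starts at 6:53 AM − 10 min = 6:43 AM.
Cooling starts at 6:43 AM and glazing starts at 6:53 AM, so cooling is first.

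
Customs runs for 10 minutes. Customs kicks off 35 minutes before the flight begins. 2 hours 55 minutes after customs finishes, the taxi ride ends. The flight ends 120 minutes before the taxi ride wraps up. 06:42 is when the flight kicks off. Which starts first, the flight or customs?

customs

Customs starts at 06:42 − 35 min = 06:07.
The flight starts at 06:42 and customs starts at 06:07, so customs is first.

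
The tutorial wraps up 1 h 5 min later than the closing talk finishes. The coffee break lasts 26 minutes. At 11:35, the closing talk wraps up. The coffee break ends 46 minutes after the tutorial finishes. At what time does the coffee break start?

The tutorial ends at 11:35 + 65 min = 12:40.
The coffee break ends at 12:40 + 46 min = 13:26.
The coffee break starts at 13:26 − 26 min = 13:00.

13:00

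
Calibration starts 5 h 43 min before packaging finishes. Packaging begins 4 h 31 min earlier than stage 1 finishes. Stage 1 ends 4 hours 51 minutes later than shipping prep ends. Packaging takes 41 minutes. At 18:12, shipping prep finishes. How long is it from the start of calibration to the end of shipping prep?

Stage 1 ends at 18:12 + 291 min = 23:03.
Packaging starts at 23:03 − 271 min = 18:32.
Packaging ends at 18:32 + 41 min = 19:13.
Calibration starts at 19:13 − 343 min = 13:30.
From 13:30 to 18:12 is 4 hours 42 minutes.

4 hours 42 minutes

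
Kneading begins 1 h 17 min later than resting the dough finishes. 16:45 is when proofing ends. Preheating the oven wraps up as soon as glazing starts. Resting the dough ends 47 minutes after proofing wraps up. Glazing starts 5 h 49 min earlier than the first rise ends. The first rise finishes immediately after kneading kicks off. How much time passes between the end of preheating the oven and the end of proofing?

3 hours 45 minutes

Resting the dough ends at 16:45 + 47 min = 17:32.
Kneading starts at 17:32 + 77 min = 18:49.
So the first rise ends at 18:49.
Glazing starts at 18:49 − 349 min = 13:00.
So preheating the oven ends at 13:00.
From 13:00 to 16:45 is 3 hours 45 minutes.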